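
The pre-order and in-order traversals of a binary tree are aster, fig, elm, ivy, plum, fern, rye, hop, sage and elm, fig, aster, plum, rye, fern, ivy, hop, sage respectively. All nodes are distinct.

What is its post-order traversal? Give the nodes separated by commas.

elm, fig, rye, fern, plum, sage, hop, ivy, aster

The first element of pre-order is the root; it splits in-order into left and right subtrees.
Root aster: left subtree has 2 nodes {elm, fig}, right has 6 {plum, rye, fern, ivy, hop, sage}.
  Root fig: left subtree has 1 node {elm}, right has 0 { }.
  Root ivy: left subtree has 3 nodes {plum, rye, fern}, right has 2 {hop, sage}.
    Root plum: left subtree has 0 nodes { }, right has 2 {rye, fern}.
      Root fern: left subtree has 1 node {rye}, right has 0 { }.
    Root hop: left subtree has 0 nodes { }, right has 1 {sage}.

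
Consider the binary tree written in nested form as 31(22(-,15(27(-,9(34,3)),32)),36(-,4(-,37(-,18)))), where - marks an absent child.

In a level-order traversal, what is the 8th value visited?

37

Level-order visits nodes level by level from the root, left to right within each level.
Level 0: 31
Level 1: 22, 36
Level 2: 15, 4
Level 3: 27, 32, 37
Level 4: 9, 18
Level 5: 34, 3
Full level-order sequence: 31, 22, 36, 15, 4, 27, 32, 37, 9, 18, 34, 3.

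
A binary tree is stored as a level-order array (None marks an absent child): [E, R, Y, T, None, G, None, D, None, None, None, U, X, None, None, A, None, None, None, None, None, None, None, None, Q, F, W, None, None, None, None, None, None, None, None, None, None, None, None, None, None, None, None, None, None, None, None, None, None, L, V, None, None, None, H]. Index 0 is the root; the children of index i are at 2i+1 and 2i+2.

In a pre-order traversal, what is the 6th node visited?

Y

Pre-order visits the node, then its left subtree, then its right subtree.
Visit E.
At E: go left to R.
  Visit R.
  At R: go left to T.
    Visit T.
    At T: go left to D.
      Visit D.
      At D: go left to A.
        A is a leaf — visit A.
      At D: no right child.
    At T: no right child.
  At R: no right child.
At E: go right to Y.
  Visit Y.
  At Y: go left to G.
    Visit G.
    At G: go left to U.
      Visit U.
      At U: no left child.
      At U: go right to Q.
        Visit Q.
        At Q: go left to L.
          L is a leaf — visit L.
        At Q: go right to V.
          V is a leaf — visit V.
    At G: go right to X.
      Visit X.
      At X: go left to F.
        F is a leaf — visit F.
      At X: go right to W.
        Visit W.
        At W: no left child.
        At W: go right to H.
          H is a leaf — visit H.
  At Y: no right child.
Full pre-order sequence: E, R, T, D, A, Y, G, U, Q, L, V, X, F, W, H.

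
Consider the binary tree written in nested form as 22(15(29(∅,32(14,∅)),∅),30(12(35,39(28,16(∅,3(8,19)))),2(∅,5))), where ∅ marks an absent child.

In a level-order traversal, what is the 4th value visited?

29

Level-order visits nodes level by level from the root, left to right within each level.
Level 0: 22
Level 1: 15, 30
Level 2: 29, 12, 2
Level 3: 32, 35, 39, 5
Level 4: 14, 28, 16
Level 5: 3
Level 6: 8, 19
Full level-order sequence: 22, 15, 30, 29, 12, 2, 32, 35, 39, 5, 14, 28, 16, 3, 8, 19.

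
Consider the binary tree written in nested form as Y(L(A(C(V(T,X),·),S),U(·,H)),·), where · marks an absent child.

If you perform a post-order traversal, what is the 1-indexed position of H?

7

Post-order visits the left subtree, then the right subtree, then the node.
At Y: go left to L.
  At L: go left to A.
    At A: go left to C.
      At C: go left to V.
        At V: go left to T.
          T is a leaf — visit T.
        At V: go right to X.
          X is a leaf — visit X.
        Visit V.
      At C: no right child.
      Visit C.
    At A: go right to S.
      S is a leaf — visit S.
    Visit A.
  At L: go right to U.
    At U: no left child.
    At U: go right to H.
      H is a leaf — visit H.
    Visit U.
  Visit L.
At Y: no right child.
Visit Y.
Full post-order sequence: T, X, V, C, S, A, H, U, L, Y.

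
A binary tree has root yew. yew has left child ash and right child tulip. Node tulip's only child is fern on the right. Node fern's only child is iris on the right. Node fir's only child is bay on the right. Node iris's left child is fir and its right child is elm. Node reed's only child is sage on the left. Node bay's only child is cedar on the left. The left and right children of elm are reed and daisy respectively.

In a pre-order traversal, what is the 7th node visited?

bay

Pre-order visits the node, then its left subtree, then its right subtree.
Visit yew.
At yew: go left to ash.
  ash is a leaf — visit ash.
At yew: go right to tulip.
  Visit tulip.
  At tulip: no left child.
  At tulip: go right to fern.
    Visit fern.
    At fern: no left child.
    At fern: go right to iris.
      Visit iris.
      At iris: go left to fir.
        Visit fir.
        At fir: no left child.
        At fir: go right to bay.
          Visit bay.
          At bay: go left to cedar.
            cedar is a leaf — visit cedar.
          At bay: no right child.
      At iris: go right to elm.
        Visit elm.
        At elm: go left to reed.
          Visit reed.
          At reed: go left to sage.
            sage is a leaf — visit sage.
          At reed: no right child.
        At elm: go right to daisy.
          daisy is a leaf — visit daisy.
Full pre-order sequence: yew, ash, tulip, fern, iris, fir, bay, cedar, elm, reed, sage, daisy.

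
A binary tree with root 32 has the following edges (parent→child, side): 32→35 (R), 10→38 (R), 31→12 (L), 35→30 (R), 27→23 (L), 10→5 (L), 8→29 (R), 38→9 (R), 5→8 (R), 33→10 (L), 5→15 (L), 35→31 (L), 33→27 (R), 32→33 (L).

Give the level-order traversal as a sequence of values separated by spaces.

32 33 35 10 27 31 30 5 38 23 12 15 8 9 29

Level-order visits nodes level by level from the root, left to right within each level.
Level 0: 32
Level 1: 33, 35
Level 2: 10, 27, 31, 30
Level 3: 5, 38, 23, 12
Level 4: 15, 8, 9
Level 5: 29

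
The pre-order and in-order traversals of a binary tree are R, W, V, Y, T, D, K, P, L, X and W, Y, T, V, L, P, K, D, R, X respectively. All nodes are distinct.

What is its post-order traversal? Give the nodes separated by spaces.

T Y L P K D V W X R

The first element of pre-order is the root; it splits in-order into left and right subtrees.
Root R: left subtree has 8 nodes {W, Y, T, V, L, P, K, D}, right has 1 {X}.
  Root W: left subtree has 0 nodes { }, right has 7 {Y, T, V, L, P, K, D}.
    Root V: left subtree has 2 nodes {Y, T}, right has 4 {L, P, K, D}.
      Root Y: left subtree has 0 nodes { }, right has 1 {T}.
      Root D: left subtree has 3 nodes {L, P, K}, right has 0 { }.
        Root K: left subtree has 2 nodes {L, P}, right has 0 { }.
          Root P: left subtree has 1 node {L}, right has 0 { }.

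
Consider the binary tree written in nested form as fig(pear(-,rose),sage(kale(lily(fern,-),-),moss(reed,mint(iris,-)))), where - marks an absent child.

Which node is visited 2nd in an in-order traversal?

In-order visits the left subtree, then the node, then the right subtree.
At fig: go left to pear.
  At pear: no left child.
  Visit pear.
  At pear: go right to rose.
    rose is a leaf — visit rose.
Visit fig.
At fig: go right to sage.
  At sage: go left to kale.
    At kale: go left to lily.
      At lily: go left to fern.
        fern is a leaf — visit fern.
      Visit lily.
      At lily: no right child.
    Visit kale.
    At kale: no right child.
  Visit sage.
  At sage: go right to moss.
    At moss: go left to reed.
      reed is a leaf — visit reed.
    Visit moss.
    At moss: go right to mint.
      At mint: go left to iris.
        iris is a leaf — visit iris.
      Visit mint.
      At mint: no right child.
Full in-order sequence: pear, rose, fig, fern, lily, kale, sage, reed, moss, iris, mint.

rose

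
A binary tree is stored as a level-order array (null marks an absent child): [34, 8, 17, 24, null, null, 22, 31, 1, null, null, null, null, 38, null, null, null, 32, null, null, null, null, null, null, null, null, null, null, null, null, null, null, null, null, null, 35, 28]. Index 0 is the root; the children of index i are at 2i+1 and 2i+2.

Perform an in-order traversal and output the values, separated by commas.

In-order visits the left subtree, then the node, then the right subtree.
At 34: go left to 8.
  At 8: go left to 24.
    At 24: go left to 31.
      31 is a leaf — visit 31.
    Visit 24.
    At 24: go right to 1.
      At 1: go left to 32.
        At 32: go left to 35.
          35 is a leaf — visit 35.
        Visit 32.
        At 32: go right to 28.
          28 is a leaf — visit 28.
      Visit 1.
      At 1: no right child.
  Visit 8.
  At 8: no right child.
Visit 34.
At 34: go right to 17.
  At 17: no left child.
  Visit 17.
  At 17: go right to 22.
    At 22: go left to 38.
      38 is a leaf — visit 38.
    Visit 22.
    At 22: no right child.

31, 24, 35, 32, 28, 1, 8, 34, 17, 38, 22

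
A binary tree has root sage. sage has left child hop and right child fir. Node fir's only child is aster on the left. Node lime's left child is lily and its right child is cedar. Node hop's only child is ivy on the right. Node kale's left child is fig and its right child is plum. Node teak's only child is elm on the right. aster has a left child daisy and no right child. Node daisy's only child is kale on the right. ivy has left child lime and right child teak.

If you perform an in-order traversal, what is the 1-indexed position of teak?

In-order visits the left subtree, then the node, then the right subtree.
At sage: go left to hop.
  At hop: no left child.
  Visit hop.
  At hop: go right to ivy.
    At ivy: go left to lime.
      At lime: go left to lily.
        lily is a leaf — visit lily.
      Visit lime.
      At lime: go right to cedar.
        cedar is a leaf — visit cedar.
    Visit ivy.
    At ivy: go right to teak.
      At teak: no left child.
      Visit teak.
      At teak: go right to elm.
        elm is a leaf — visit elm.
Visit sage.
At sage: go right to fir.
  At fir: go left to aster.
    At aster: go left to daisy.
      At daisy: no left child.
      Visit daisy.
      At daisy: go right to kale.
        At kale: go left to fig.
          fig is a leaf — visit fig.
        Visit kale.
        At kale: go right to plum.
          plum is a leaf — visit plum.
    Visit aster.
    At aster: no right child.
  Visit fir.
  At fir: no right child.
Full in-order sequence: hop, lily, lime, cedar, ivy, teak, elm, sage, daisy, fig, kale, plum, aster, fir.

6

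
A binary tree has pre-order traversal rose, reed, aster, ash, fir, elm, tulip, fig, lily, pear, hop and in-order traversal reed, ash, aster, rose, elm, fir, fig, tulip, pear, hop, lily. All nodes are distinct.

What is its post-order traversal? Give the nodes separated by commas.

ash, aster, reed, elm, fig, hop, pear, lily, tulip, fir, rose

The first element of pre-order is the root; it splits in-order into left and right subtrees.
Root rose: left subtree has 3 nodes {reed, ash, aster}, right has 7 {elm, fir, fig, tulip, pear, hop, lily}.
  Root reed: left subtree has 0 nodes { }, right has 2 {ash, aster}.
    Root aster: left subtree has 1 node {ash}, right has 0 { }.
  Root fir: left subtree has 1 node {elm}, right has 5 {fig, tulip, pear, hop, lily}.
    Root tulip: left subtree has 1 node {fig}, right has 3 {pear, hop, lily}.
      Root lily: left subtree has 2 nodes {pear, hop}, right has 0 { }.
        Root pear: left subtree has 0 nodes { }, right has 1 {hop}.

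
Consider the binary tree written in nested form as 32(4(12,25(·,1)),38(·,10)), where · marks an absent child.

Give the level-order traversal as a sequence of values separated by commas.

32, 4, 38, 12, 25, 10, 1

Level-order visits nodes level by level from the root, left to right within each level.
Level 0: 32
Level 1: 4, 38
Level 2: 12, 25, 10
Level 3: 1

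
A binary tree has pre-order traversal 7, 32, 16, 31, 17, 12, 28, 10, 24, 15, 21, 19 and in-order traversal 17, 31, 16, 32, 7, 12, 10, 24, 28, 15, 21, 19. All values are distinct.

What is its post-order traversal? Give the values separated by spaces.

The first element of pre-order is the root; it splits in-order into left and right subtrees.
Root 7: left subtree has 4 nodes {17, 31, 16, 32}, right has 7 {12, 10, 24, 28, 15, 21, 19}.
  Root 32: left subtree has 3 nodes {17, 31, 16}, right has 0 { }.
    Root 16: left subtree has 2 nodes {17, 31}, right has 0 { }.
      Root 31: left subtree has 1 node {17}, right has 0 { }.
  Root 12: left subtree has 0 nodes { }, right has 6 {10, 24, 28, 15, 21, 19}.
    Root 28: left subtree has 2 nodes {10, 24}, right has 3 {15, 21, 19}.
      Root 10: left subtree has 0 nodes { }, right has 1 {24}.
      Root 15: left subtree has 0 nodes { }, right has 2 {21, 19}.
        Root 21: left subtree has 0 nodes { }, right has 1 {19}.

17 31 16 32 24 10 19 21 15 28 12 7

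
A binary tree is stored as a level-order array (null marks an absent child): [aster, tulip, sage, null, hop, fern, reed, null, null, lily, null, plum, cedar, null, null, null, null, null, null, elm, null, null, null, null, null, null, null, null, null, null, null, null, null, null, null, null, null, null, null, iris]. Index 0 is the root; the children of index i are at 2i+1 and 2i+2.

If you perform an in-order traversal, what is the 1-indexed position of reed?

In-order visits the left subtree, then the node, then the right subtree.
At aster: go left to tulip.
  At tulip: no left child.
  Visit tulip.
  At tulip: go right to hop.
    At hop: go left to lily.
      At lily: go left to elm.
        At elm: go left to iris.
          iris is a leaf — visit iris.
        Visit elm.
        At elm: no right child.
      Visit lily.
      At lily: no right child.
    Visit hop.
    At hop: no right child.
Visit aster.
At aster: go right to sage.
  At sage: go left to fern.
    At fern: go left to plum.
      plum is a leaf — visit plum.
    Visit fern.
    At fern: go right to cedar.
      cedar is a leaf — visit cedar.
  Visit sage.
  At sage: go right to reed.
    reed is a leaf — visit reed.
Full in-order sequence: tulip, iris, elm, lily, hop, aster, plum, fern, cedar, sage, reed.

11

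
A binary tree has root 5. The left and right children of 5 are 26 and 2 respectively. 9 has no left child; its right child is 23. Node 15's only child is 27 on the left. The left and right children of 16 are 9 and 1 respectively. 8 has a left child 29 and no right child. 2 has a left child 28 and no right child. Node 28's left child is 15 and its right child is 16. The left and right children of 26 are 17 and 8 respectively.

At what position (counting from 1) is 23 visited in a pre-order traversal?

12

Pre-order visits the node, then its left subtree, then its right subtree.
Visit 5.
At 5: go left to 26.
  Visit 26.
  At 26: go left to 17.
    17 is a leaf — visit 17.
  At 26: go right to 8.
    Visit 8.
    At 8: go left to 29.
      29 is a leaf — visit 29.
    At 8: no right child.
At 5: go right to 2.
  Visit 2.
  At 2: go left to 28.
    Visit 28.
    At 28: go left to 15.
      Visit 15.
      At 15: go left to 27.
        27 is a leaf — visit 27.
      At 15: no right child.
    At 28: go right to 16.
      Visit 16.
      At 16: go left to 9.
        Visit 9.
        At 9: no left child.
        At 9: go right to 23.
          23 is a leaf — visit 23.
      At 16: go right to 1.
        1 is a leaf — visit 1.
  At 2: no right child.
Full pre-order sequence: 5, 26, 17, 8, 29, 2, 28, 15, 27, 16, 9, 23, 1.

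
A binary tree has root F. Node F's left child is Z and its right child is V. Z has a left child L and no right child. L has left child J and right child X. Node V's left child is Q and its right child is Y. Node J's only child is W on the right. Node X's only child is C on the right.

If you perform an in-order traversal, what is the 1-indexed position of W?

2

In-order visits the left subtree, then the node, then the right subtree.
At F: go left to Z.
  At Z: go left to L.
    At L: go left to J.
      At J: no left child.
      Visit J.
      At J: go right to W.
        W is a leaf — visit W.
    Visit L.
    At L: go right to X.
      At X: no left child.
      Visit X.
      At X: go right to C.
        C is a leaf — visit C.
  Visit Z.
  At Z: no right child.
Visit F.
At F: go right to V.
  At V: go left to Q.
    Q is a leaf — visit Q.
  Visit V.
  At V: go right to Y.
    Y is a leaf — visit Y.
Full in-order sequence: J, W, L, X, C, Z, F, Q, V, Y.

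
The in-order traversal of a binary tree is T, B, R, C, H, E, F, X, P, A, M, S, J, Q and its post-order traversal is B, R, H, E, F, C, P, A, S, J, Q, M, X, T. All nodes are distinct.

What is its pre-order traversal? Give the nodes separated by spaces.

The last element of post-order is the root; it splits in-order into left and right subtrees.
Root T: left subtree has 0 nodes { }, right has 13 {B, R, C, H, E, F, X, P, A, M, S, J, Q}.
  Root X: left subtree has 6 nodes {B, R, C, H, E, F}, right has 6 {P, A, M, S, J, Q}.
    Root C: left subtree has 2 nodes {B, R}, right has 3 {H, E, F}.
      Root R: left subtree has 1 node {B}, right has 0 { }.
      Root F: left subtree has 2 nodes {H, E}, right has 0 { }.
        Root E: left subtree has 1 node {H}, right has 0 { }.
    Root M: left subtree has 2 nodes {P, A}, right has 3 {S, J, Q}.
      Root A: left subtree has 1 node {P}, right has 0 { }.
      Root Q: left subtree has 2 nodes {S, J}, right has 0 { }.
        Root J: left subtree has 1 node {S}, right has 0 { }.

T X C R B F E H M A P Q J S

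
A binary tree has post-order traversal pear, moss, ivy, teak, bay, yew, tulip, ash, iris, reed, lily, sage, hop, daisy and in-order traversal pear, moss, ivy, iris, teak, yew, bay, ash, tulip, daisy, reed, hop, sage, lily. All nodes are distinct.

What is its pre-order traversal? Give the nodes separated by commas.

daisy, iris, ivy, moss, pear, ash, yew, teak, bay, tulip, hop, reed, sage, lily

The last element of post-order is the root; it splits in-order into left and right subtrees.
Root daisy: left subtree has 9 nodes {pear, moss, ivy, iris, teak, yew, bay, ash, tulip}, right has 4 {reed, hop, sage, lily}.
  Root iris: left subtree has 3 nodes {pear, moss, ivy}, right has 5 {teak, yew, bay, ash, tulip}.
    Root ivy: left subtree has 2 nodes {pear, moss}, right has 0 { }.
      Root moss: left subtree has 1 node {pear}, right has 0 { }.
    Root ash: left subtree has 3 nodes {teak, yew, bay}, right has 1 {tulip}.
      Root yew: left subtree has 1 node {teak}, right has 1 {bay}.
  Root hop: left subtree has 1 node {reed}, right has 2 {sage, lily}.
    Root sage: left subtree has 0 nodes { }, right has 1 {lily}.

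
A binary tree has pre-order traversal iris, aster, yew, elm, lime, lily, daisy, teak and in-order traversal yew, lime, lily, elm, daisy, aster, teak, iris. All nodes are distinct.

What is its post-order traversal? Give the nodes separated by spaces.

lily lime daisy elm yew teak aster iris

The first element of pre-order is the root; it splits in-order into left and right subtrees.
Root iris: left subtree has 7 nodes {yew, lime, lily, elm, daisy, aster, teak}, right has 0 { }.
  Root aster: left subtree has 5 nodes {yew, lime, lily, elm, daisy}, right has 1 {teak}.
    Root yew: left subtree has 0 nodes { }, right has 4 {lime, lily, elm, daisy}.
      Root elm: left subtree has 2 nodes {lime, lily}, right has 1 {daisy}.
        Root lime: left subtree has 0 nodes { }, right has 1 {lily}.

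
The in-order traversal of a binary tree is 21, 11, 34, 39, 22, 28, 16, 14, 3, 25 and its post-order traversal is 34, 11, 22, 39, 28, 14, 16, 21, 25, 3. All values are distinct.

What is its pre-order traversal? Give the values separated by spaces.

The last element of post-order is the root; it splits in-order into left and right subtrees.
Root 3: left subtree has 8 nodes {21, 11, 34, 39, 22, 28, 16, 14}, right has 1 {25}.
  Root 21: left subtree has 0 nodes { }, right has 7 {11, 34, 39, 22, 28, 16, 14}.
    Root 16: left subtree has 5 nodes {11, 34, 39, 22, 28}, right has 1 {14}.
      Root 28: left subtree has 4 nodes {11, 34, 39, 22}, right has 0 { }.
        Root 39: left subtree has 2 nodes {11, 34}, right has 1 {22}.
          Root 11: left subtree has 0 nodes { }, right has 1 {34}.

3 21 16 28 39 11 34 22 14 25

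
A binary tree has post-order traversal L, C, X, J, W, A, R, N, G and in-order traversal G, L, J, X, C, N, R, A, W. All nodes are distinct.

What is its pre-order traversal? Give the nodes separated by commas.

The last element of post-order is the root; it splits in-order into left and right subtrees.
Root G: left subtree has 0 nodes { }, right has 8 {L, J, X, C, N, R, A, W}.
  Root N: left subtree has 4 nodes {L, J, X, C}, right has 3 {R, A, W}.
    Root J: left subtree has 1 node {L}, right has 2 {X, C}.
      Root X: left subtree has 0 nodes { }, right has 1 {C}.
    Root R: left subtree has 0 nodes { }, right has 2 {A, W}.
      Root A: left subtree has 0 nodes { }, right has 1 {W}.

G, N, J, L, X, C, R, A, W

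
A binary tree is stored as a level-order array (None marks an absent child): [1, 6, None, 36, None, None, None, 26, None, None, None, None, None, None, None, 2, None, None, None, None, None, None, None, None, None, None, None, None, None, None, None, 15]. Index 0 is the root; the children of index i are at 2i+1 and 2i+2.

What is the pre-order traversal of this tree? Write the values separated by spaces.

1 6 36 26 2 15

Pre-order visits the node, then its left subtree, then its right subtree.
Visit 1.
At 1: go left to 6.
  Visit 6.
  At 6: go left to 36.
    Visit 36.
    At 36: go left to 26.
      Visit 26.
      At 26: go left to 2.
        Visit 2.
        At 2: go left to 15.
          15 is a leaf — visit 15.
        At 2: no right child.
      At 26: no right child.
    At 36: no right child.
  At 6: no right child.
At 1: no right child.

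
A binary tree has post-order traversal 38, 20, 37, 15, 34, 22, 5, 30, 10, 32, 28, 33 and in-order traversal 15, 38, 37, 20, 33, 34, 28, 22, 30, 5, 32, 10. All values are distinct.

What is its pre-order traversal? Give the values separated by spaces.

The last element of post-order is the root; it splits in-order into left and right subtrees.
Root 33: left subtree has 4 nodes {15, 38, 37, 20}, right has 7 {34, 28, 22, 30, 5, 32, 10}.
  Root 15: left subtree has 0 nodes { }, right has 3 {38, 37, 20}.
    Root 37: left subtree has 1 node {38}, right has 1 {20}.
  Root 28: left subtree has 1 node {34}, right has 5 {22, 30, 5, 32, 10}.
    Root 32: left subtree has 3 nodes {22, 30, 5}, right has 1 {10}.
      Root 30: left subtree has 1 node {22}, right has 1 {5}.

33 15 37 38 20 28 34 32 30 22 5 10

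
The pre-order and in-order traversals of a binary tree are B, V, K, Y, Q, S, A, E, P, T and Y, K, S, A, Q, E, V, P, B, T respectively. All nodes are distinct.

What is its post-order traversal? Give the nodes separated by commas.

The first element of pre-order is the root; it splits in-order into left and right subtrees.
Root B: left subtree has 8 nodes {Y, K, S, A, Q, E, V, P}, right has 1 {T}.
  Root V: left subtree has 6 nodes {Y, K, S, A, Q, E}, right has 1 {P}.
    Root K: left subtree has 1 node {Y}, right has 4 {S, A, Q, E}.
      Root Q: left subtree has 2 nodes {S, A}, right has 1 {E}.
        Root S: left subtree has 0 nodes { }, right has 1 {A}.

Y, A, S, E, Q, K, P, V, T, B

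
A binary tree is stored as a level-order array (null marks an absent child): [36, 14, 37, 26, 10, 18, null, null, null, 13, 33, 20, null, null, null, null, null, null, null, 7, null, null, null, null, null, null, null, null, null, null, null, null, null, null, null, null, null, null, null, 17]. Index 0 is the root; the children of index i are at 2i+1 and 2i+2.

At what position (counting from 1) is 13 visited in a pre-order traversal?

5

Pre-order visits the node, then its left subtree, then its right subtree.
Visit 36.
At 36: go left to 14.
  Visit 14.
  At 14: go left to 26.
    26 is a leaf — visit 26.
  At 14: go right to 10.
    Visit 10.
    At 10: go left to 13.
      Visit 13.
      At 13: go left to 7.
        Visit 7.
        At 7: go left to 17.
          17 is a leaf — visit 17.
        At 7: no right child.
      At 13: no right child.
    At 10: go right to 33.
      33 is a leaf — visit 33.
At 36: go right to 37.
  Visit 37.
  At 37: go left to 18.
    Visit 18.
    At 18: go left to 20.
      20 is a leaf — visit 20.
    At 18: no right child.
  At 37: no right child.
Full pre-order sequence: 36, 14, 26, 10, 13, 7, 17, 33, 37, 18, 20.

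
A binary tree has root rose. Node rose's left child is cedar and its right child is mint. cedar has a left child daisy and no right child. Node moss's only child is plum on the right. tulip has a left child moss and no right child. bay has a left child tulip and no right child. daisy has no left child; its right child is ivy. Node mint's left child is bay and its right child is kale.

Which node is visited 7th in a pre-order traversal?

tulip

Pre-order visits the node, then its left subtree, then its right subtree.
Visit rose.
At rose: go left to cedar.
  Visit cedar.
  At cedar: go left to daisy.
    Visit daisy.
    At daisy: no left child.
    At daisy: go right to ivy.
      ivy is a leaf — visit ivy.
  At cedar: no right child.
At rose: go right to mint.
  Visit mint.
  At mint: go left to bay.
    Visit bay.
    At bay: go left to tulip.
      Visit tulip.
      At tulip: go left to moss.
        Visit moss.
        At moss: no left child.
        At moss: go right to plum.
          plum is a leaf — visit plum.
      At tulip: no right child.
    At bay: no right child.
  At mint: go right to kale.
    kale is a leaf — visit kale.
Full pre-order sequence: rose, cedar, daisy, ivy, mint, bay, tulip, moss, plum, kale.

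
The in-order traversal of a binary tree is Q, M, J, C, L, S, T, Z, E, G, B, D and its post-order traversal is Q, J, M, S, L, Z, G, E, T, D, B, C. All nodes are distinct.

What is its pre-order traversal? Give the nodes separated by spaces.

C M Q J B T L S E Z G D

The last element of post-order is the root; it splits in-order into left and right subtrees.
Root C: left subtree has 3 nodes {Q, M, J}, right has 8 {L, S, T, Z, E, G, B, D}.
  Root M: left subtree has 1 node {Q}, right has 1 {J}.
  Root B: left subtree has 6 nodes {L, S, T, Z, E, G}, right has 1 {D}.
    Root T: left subtree has 2 nodes {L, S}, right has 3 {Z, E, G}.
      Root L: left subtree has 0 nodes { }, right has 1 {S}.
      Root E: left subtree has 1 node {Z}, right has 1 {G}.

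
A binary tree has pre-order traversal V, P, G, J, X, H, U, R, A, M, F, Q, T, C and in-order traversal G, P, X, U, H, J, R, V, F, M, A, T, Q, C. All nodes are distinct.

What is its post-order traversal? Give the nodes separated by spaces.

G U H X R J P F M T C Q A V

The first element of pre-order is the root; it splits in-order into left and right subtrees.
Root V: left subtree has 7 nodes {G, P, X, U, H, J, R}, right has 6 {F, M, A, T, Q, C}.
  Root P: left subtree has 1 node {G}, right has 5 {X, U, H, J, R}.
    Root J: left subtree has 3 nodes {X, U, H}, right has 1 {R}.
      Root X: left subtree has 0 nodes { }, right has 2 {U, H}.
        Root H: left subtree has 1 node {U}, right has 0 { }.
  Root A: left subtree has 2 nodes {F, M}, right has 3 {T, Q, C}.
    Root M: left subtree has 1 node {F}, right has 0 { }.
    Root Q: left subtree has 1 node {T}, right has 1 {C}.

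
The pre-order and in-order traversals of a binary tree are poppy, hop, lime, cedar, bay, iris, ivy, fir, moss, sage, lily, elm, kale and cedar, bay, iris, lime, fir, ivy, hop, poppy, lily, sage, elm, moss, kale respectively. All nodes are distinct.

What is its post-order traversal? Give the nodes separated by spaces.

iris bay cedar fir ivy lime hop lily elm sage kale moss poppy

The first element of pre-order is the root; it splits in-order into left and right subtrees.
Root poppy: left subtree has 7 nodes {cedar, bay, iris, lime, fir, ivy, hop}, right has 5 {lily, sage, elm, moss, kale}.
  Root hop: left subtree has 6 nodes {cedar, bay, iris, lime, fir, ivy}, right has 0 { }.
    Root lime: left subtree has 3 nodes {cedar, bay, iris}, right has 2 {fir, ivy}.
      Root cedar: left subtree has 0 nodes { }, right has 2 {bay, iris}.
        Root bay: left subtree has 0 nodes { }, right has 1 {iris}.
      Root ivy: left subtree has 1 node {fir}, right has 0 { }.
  Root moss: left subtree has 3 nodes {lily, sage, elm}, right has 1 {kale}.
    Root sage: left subtree has 1 node {lily}, right has 1 {elm}.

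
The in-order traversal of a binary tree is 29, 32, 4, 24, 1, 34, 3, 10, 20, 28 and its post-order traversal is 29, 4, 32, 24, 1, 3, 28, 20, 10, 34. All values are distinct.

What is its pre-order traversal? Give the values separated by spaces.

The last element of post-order is the root; it splits in-order into left and right subtrees.
Root 34: left subtree has 5 nodes {29, 32, 4, 24, 1}, right has 4 {3, 10, 20, 28}.
  Root 1: left subtree has 4 nodes {29, 32, 4, 24}, right has 0 { }.
    Root 24: left subtree has 3 nodes {29, 32, 4}, right has 0 { }.
      Root 32: left subtree has 1 node {29}, right has 1 {4}.
  Root 10: left subtree has 1 node {3}, right has 2 {20, 28}.
    Root 20: left subtree has 0 nodes { }, right has 1 {28}.

34 1 24 32 29 4 10 3 20 28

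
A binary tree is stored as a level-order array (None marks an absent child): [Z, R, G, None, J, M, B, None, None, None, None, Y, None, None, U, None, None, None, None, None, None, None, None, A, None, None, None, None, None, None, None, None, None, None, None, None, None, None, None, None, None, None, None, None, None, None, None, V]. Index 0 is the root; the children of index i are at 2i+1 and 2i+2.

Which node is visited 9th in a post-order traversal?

Post-order visits the left subtree, then the right subtree, then the node.
At Z: go left to R.
  At R: no left child.
  At R: go right to J.
    J is a leaf — visit J.
  Visit R.
At Z: go right to G.
  At G: go left to M.
    At M: go left to Y.
      At Y: go left to A.
        At A: go left to V.
          V is a leaf — visit V.
        At A: no right child.
        Visit A.
      At Y: no right child.
      Visit Y.
    At M: no right child.
    Visit M.
  At G: go right to B.
    At B: no left child.
    At B: go right to U.
      U is a leaf — visit U.
    Visit B.
  Visit G.
Visit Z.
Full post-order sequence: J, R, V, A, Y, M, U, B, G, Z.

G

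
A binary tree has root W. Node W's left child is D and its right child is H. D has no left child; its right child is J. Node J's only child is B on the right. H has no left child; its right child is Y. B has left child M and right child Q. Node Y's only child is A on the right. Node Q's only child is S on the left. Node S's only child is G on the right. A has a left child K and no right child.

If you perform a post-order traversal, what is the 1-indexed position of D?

7

Post-order visits the left subtree, then the right subtree, then the node.
At W: go left to D.
  At D: no left child.
  At D: go right to J.
    At J: no left child.
    At J: go right to B.
      At B: go left to M.
        M is a leaf — visit M.
      At B: go right to Q.
        At Q: go left to S.
          At S: no left child.
          At S: go right to G.
            G is a leaf — visit G.
          Visit S.
        At Q: no right child.
        Visit Q.
      Visit B.
    Visit J.
  Visit D.
At W: go right to H.
  At H: no left child.
  At H: go right to Y.
    At Y: no left child.
    At Y: go right to A.
      At A: go left to K.
        K is a leaf — visit K.
      At A: no right child.
      Visit A.
    Visit Y.
  Visit H.
Visit W.
Full post-order sequence: M, G, S, Q, B, J, D, K, A, Y, H, W.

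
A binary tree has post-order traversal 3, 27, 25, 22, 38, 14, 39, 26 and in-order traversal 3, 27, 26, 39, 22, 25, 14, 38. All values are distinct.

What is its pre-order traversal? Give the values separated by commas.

26, 27, 3, 39, 14, 22, 25, 38

The last element of post-order is the root; it splits in-order into left and right subtrees.
Root 26: left subtree has 2 nodes {3, 27}, right has 5 {39, 22, 25, 14, 38}.
  Root 27: left subtree has 1 node {3}, right has 0 { }.
  Root 39: left subtree has 0 nodes { }, right has 4 {22, 25, 14, 38}.
    Root 14: left subtree has 2 nodes {22, 25}, right has 1 {38}.
      Root 22: left subtree has 0 nodes { }, right has 1 {25}.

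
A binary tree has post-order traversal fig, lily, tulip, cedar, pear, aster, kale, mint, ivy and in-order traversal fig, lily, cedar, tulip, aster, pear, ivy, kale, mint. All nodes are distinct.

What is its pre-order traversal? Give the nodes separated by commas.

The last element of post-order is the root; it splits in-order into left and right subtrees.
Root ivy: left subtree has 6 nodes {fig, lily, cedar, tulip, aster, pear}, right has 2 {kale, mint}.
  Root aster: left subtree has 4 nodes {fig, lily, cedar, tulip}, right has 1 {pear}.
    Root cedar: left subtree has 2 nodes {fig, lily}, right has 1 {tulip}.
      Root lily: left subtree has 1 node {fig}, right has 0 { }.
  Root mint: left subtree has 1 node {kale}, right has 0 { }.

ivy, aster, cedar, lily, fig, tulip, pear, mint, kale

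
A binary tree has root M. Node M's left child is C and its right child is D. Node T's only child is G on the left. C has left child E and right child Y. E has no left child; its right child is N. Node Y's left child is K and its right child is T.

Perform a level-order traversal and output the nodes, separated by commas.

M, C, D, E, Y, N, K, T, G

Level-order visits nodes level by level from the root, left to right within each level.
Level 0: M
Level 1: C, D
Level 2: E, Y
Level 3: N, K, T
Level 4: G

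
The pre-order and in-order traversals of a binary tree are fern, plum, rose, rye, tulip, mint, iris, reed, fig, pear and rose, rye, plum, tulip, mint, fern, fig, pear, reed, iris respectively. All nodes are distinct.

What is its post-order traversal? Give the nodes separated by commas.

rye, rose, mint, tulip, plum, pear, fig, reed, iris, fern

The first element of pre-order is the root; it splits in-order into left and right subtrees.
Root fern: left subtree has 5 nodes {rose, rye, plum, tulip, mint}, right has 4 {fig, pear, reed, iris}.
  Root plum: left subtree has 2 nodes {rose, rye}, right has 2 {tulip, mint}.
    Root rose: left subtree has 0 nodes { }, right has 1 {rye}.
    Root tulip: left subtree has 0 nodes { }, right has 1 {mint}.
  Root iris: left subtree has 3 nodes {fig, pear, reed}, right has 0 { }.
    Root reed: left subtree has 2 nodes {fig, pear}, right has 0 { }.
      Root fig: left subtree has 0 nodes { }, right has 1 {pear}.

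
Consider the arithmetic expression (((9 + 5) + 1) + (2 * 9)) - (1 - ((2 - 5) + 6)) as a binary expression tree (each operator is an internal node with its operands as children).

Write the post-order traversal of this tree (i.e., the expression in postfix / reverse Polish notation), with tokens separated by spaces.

9 5 + 1 + 2 9 * + 1 2 5 - 6 + - -

Post-order on an expression tree gives postfix notation: for each operator, emit left operand, right operand, then the operator.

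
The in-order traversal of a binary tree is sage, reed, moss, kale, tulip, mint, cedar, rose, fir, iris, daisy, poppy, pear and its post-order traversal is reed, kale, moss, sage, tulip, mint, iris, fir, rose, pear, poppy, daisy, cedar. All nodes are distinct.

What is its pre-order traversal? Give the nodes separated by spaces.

The last element of post-order is the root; it splits in-order into left and right subtrees.
Root cedar: left subtree has 6 nodes {sage, reed, moss, kale, tulip, mint}, right has 6 {rose, fir, iris, daisy, poppy, pear}.
  Root mint: left subtree has 5 nodes {sage, reed, moss, kale, tulip}, right has 0 { }.
    Root tulip: left subtree has 4 nodes {sage, reed, moss, kale}, right has 0 { }.
      Root sage: left subtree has 0 nodes { }, right has 3 {reed, moss, kale}.
        Root moss: left subtree has 1 node {reed}, right has 1 {kale}.
  Root daisy: left subtree has 3 nodes {rose, fir, iris}, right has 2 {poppy, pear}.
    Root rose: left subtree has 0 nodes { }, right has 2 {fir, iris}.
      Root fir: left subtree has 0 nodes { }, right has 1 {iris}.
    Root poppy: left subtree has 0 nodes { }, right has 1 {pear}.

cedar mint tulip sage moss reed kale daisy rose fir iris poppy pear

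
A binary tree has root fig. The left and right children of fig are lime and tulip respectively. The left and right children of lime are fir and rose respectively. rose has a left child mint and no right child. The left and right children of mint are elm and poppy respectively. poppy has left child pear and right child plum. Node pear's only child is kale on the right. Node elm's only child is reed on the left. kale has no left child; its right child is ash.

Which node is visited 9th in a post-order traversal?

mint

Post-order visits the left subtree, then the right subtree, then the node.
At fig: go left to lime.
  At lime: go left to fir.
    fir is a leaf — visit fir.
  At lime: go right to rose.
    At rose: go left to mint.
      At mint: go left to elm.
        At elm: go left to reed.
          reed is a leaf — visit reed.
        At elm: no right child.
        Visit elm.
      At mint: go right to poppy.
        At poppy: go left to pear.
          At pear: no left child.
          At pear: go right to kale.
            At kale: no left child.
            At kale: go right to ash.
              ash is a leaf — visit ash.
            Visit kale.
          Visit pear.
        At poppy: go right to plum.
          plum is a leaf — visit plum.
        Visit poppy.
      Visit mint.
    At rose: no right child.
    Visit rose.
  Visit lime.
At fig: go right to tulip.
  tulip is a leaf — visit tulip.
Visit fig.
Full post-order sequence: fir, reed, elm, ash, kale, pear, plum, poppy, mint, rose, lime, tulip, fig.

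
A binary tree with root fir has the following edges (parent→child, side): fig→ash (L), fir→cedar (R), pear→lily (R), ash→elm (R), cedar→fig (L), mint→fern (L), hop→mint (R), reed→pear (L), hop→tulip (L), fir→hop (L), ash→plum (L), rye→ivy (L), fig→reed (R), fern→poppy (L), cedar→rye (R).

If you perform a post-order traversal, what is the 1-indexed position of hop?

5

Post-order visits the left subtree, then the right subtree, then the node.
At fir: go left to hop.
  At hop: go left to tulip.
    tulip is a leaf — visit tulip.
  At hop: go right to mint.
    At mint: go left to fern.
      At fern: go left to poppy.
        poppy is a leaf — visit poppy.
      At fern: no right child.
      Visit fern.
    At mint: no right child.
    Visit mint.
  Visit hop.
At fir: go right to cedar.
  At cedar: go left to fig.
    At fig: go left to ash.
      At ash: go left to plum.
        plum is a leaf — visit plum.
      At ash: go right to elm.
        elm is a leaf — visit elm.
      Visit ash.
    At fig: go right to reed.
      At reed: go left to pear.
        At pear: no left child.
        At pear: go right to lily.
          lily is a leaf — visit lily.
        Visit pear.
      At reed: no right child.
      Visit reed.
    Visit fig.
  At cedar: go right to rye.
    At rye: go left to ivy.
      ivy is a leaf — visit ivy.
    At rye: no right child.
    Visit rye.
  Visit cedar.
Visit fir.
Full post-order sequence: tulip, poppy, fern, mint, hop, plum, elm, ash, lily, pear, reed, fig, ivy, rye, cedar, fir.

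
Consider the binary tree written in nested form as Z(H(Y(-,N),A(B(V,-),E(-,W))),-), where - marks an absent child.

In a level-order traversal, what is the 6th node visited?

Level-order visits nodes level by level from the root, left to right within each level.
Level 0: Z
Level 1: H
Level 2: Y, A
Level 3: N, B, E
Level 4: V, W
Full level-order sequence: Z, H, Y, A, N, B, E, V, W.

B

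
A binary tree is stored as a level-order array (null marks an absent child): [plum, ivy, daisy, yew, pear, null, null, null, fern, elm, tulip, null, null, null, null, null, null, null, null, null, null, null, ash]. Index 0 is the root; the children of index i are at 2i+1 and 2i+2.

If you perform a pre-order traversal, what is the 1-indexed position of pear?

5

Pre-order visits the node, then its left subtree, then its right subtree.
Visit plum.
At plum: go left to ivy.
  Visit ivy.
  At ivy: go left to yew.
    Visit yew.
    At yew: no left child.
    At yew: go right to fern.
      fern is a leaf — visit fern.
  At ivy: go right to pear.
    Visit pear.
    At pear: go left to elm.
      elm is a leaf — visit elm.
    At pear: go right to tulip.
      Visit tulip.
      At tulip: no left child.
      At tulip: go right to ash.
        ash is a leaf — visit ash.
At plum: go right to daisy.
  daisy is a leaf — visit daisy.
Full pre-order sequence: plum, ivy, yew, fern, pear, elm, tulip, ash, daisy.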